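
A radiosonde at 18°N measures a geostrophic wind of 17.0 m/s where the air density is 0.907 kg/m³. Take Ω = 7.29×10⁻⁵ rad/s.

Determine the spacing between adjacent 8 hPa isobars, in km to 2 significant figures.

Coriolis parameter at 18°N:
f = 2Ω sin φ = 2 × 7.29×10⁻⁵ × sin 18° = 4.51×10⁻⁵ s⁻¹
Geostrophic balance rearranged: |∂P/∂n| = f ρ V_g
|∂P/∂n| = 4.51×10⁻⁵ × 0.907 × 17.0 = 6.95×10⁻⁴ Pa/m
Isobar spacing: Δn = ΔP/|∂P/∂n| = 800 Pa / 6.95×10⁻⁴ Pa/m = 1151579 m ≈ 1200 km

1200 km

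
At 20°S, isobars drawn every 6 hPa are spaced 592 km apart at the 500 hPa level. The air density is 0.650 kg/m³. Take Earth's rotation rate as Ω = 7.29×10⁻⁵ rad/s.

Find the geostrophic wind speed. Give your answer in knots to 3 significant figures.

Coriolis parameter at 20°S:
f = 2Ω sin φ = 2 × 7.29×10⁻⁵ × sin 20° = 4.99×10⁻⁵ s⁻¹
Pressure gradient: |∂P/∂n| = 600 Pa / 592000 m = 1.01×10⁻³ Pa/m
Geostrophic balance (pressure-gradient force = Coriolis force):
V_g = (1/(fρ)) |∂P/∂n| = 1.01×10⁻³ / (4.99×10⁻⁵ × 0.650) = 31.3 m/s
Converting: 31.3 m/s × 1.944 = 60.8 knots

60.8 knots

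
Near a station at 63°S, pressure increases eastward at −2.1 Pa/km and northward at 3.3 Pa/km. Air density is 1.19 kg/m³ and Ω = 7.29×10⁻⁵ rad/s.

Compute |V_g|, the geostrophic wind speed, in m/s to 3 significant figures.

25.3 m/s

Coriolis parameter at 63°S:
f = 2Ω sin φ = 2 × 7.29×10⁻⁵ × sin 63° = 1.30×10⁻⁴ s⁻¹
In the Southern Hemisphere f is negative: f = −1.30×10⁻⁴ s⁻¹.
Component geostrophic relations (x east, y north):
u_g = −(1/(fρ)) ∂P/∂y,  v_g = (1/(fρ)) ∂P/∂x
u_g = −(3.3×10⁻³)/(−1.30×10⁻⁴ × 1.19) = 21.3 m/s;  v_g = (−2.1×10⁻³)/(−1.30×10⁻⁴ × 1.19) = 13.6 m/s
|V_g| = √(u_g² + v_g²) = 25.3 m/s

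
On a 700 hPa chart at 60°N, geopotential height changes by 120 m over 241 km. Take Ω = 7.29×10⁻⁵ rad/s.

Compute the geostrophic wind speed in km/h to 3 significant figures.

139 km/h

Coriolis parameter at 60°N:
f = 2Ω sin φ = 2 × 7.29×10⁻⁵ × sin 60° = 1.26×10⁻⁴ s⁻¹
Height gradient: |∂Z/∂n| = 120 m / 241000 m = 4.98×10⁻⁴
On a pressure surface, geostrophic balance gives V_g = (g/f)|∂Z/∂n|:
V_g = 9.81 × 4.98×10⁻⁴ / 1.26×10⁻⁴ = 38.7 m/s
Converting: 38.7 m/s × 3.6 = 139 km/h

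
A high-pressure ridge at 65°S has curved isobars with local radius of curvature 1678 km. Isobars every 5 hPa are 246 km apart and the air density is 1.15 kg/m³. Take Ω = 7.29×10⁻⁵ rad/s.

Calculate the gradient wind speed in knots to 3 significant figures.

Coriolis parameter at 65°S:
f = 2Ω sin φ = 2 × 7.29×10⁻⁵ × sin 65° = 1.32×10⁻⁴ s⁻¹
Pressure gradient: |∂P/∂n| = 500 Pa / 246000 m = 2.03×10⁻³ Pa/m
Geostrophic speed: V_g = |∂P/∂n|/(fρ) = 2.03×10⁻³/(1.32×10⁻⁴ × 1.15) = 13.4 m/s
Around a high, pressure-gradient force acts outward with centrifugal, so Coriolis balances both:
fV = (1/ρ)|∂P/∂n| + V²/R  →  V² − fR·V + fR·V_g = 0
With fR = 1.32×10⁻⁴ × 1678×10³ m = 222 m/s:
V = [fR − √((fR)² − 4 fR V_g)]/2 = [222 − √(222² − 4×222×13.4)]/2 = 14.3 m/s
Supergeostrophic (V > V_g = 13.4 m/s), as expected around a high.
Converting: 14.3 m/s × 1.944 = 27.8 knots

27.8 knots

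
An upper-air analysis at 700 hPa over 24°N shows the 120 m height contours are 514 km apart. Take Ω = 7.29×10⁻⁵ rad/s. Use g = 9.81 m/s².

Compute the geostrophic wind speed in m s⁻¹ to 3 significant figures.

38.6 m s⁻¹

Coriolis parameter at 24°N:
f = 2Ω sin φ = 2 × 7.29×10⁻⁵ × sin 24° = 5.93×10⁻⁵ s⁻¹
Height gradient: |∂Z/∂n| = 120 m / 514000 m = 2.33×10⁻⁴
On a pressure surface, geostrophic balance gives V_g = (g/f)|∂Z/∂n|:
V_g = 9.81 × 2.33×10⁻⁴ / 5.93×10⁻⁵ = 38.6 m/s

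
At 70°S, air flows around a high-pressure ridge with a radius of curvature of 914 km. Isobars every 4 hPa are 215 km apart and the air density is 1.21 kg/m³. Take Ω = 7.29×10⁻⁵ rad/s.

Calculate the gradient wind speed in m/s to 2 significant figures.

12 m/s

Coriolis parameter at 70°S:
f = 2Ω sin φ = 2 × 7.29×10⁻⁵ × sin 70° = 1.37×10⁻⁴ s⁻¹
Pressure gradient: |∂P/∂n| = 400 Pa / 215000 m = 1.86×10⁻³ Pa/m
Geostrophic speed: V_g = |∂P/∂n|/(fρ) = 1.86×10⁻³/(1.37×10⁻⁴ × 1.21) = 11.2 m/s
Around a high, pressure-gradient force acts outward with centrifugal, so Coriolis balances both:
fV = (1/ρ)|∂P/∂n| + V²/R  →  V² − fR·V + fR·V_g = 0
With fR = 1.37×10⁻⁴ × 914×10³ m = 125 m/s:
V = [fR − √((fR)² − 4 fR V_g)]/2 = [125 − √(125² − 4×125×11.2)]/2 = 12.5 m/s
Supergeostrophic (V > V_g = 11.2 m/s), as expected around a high.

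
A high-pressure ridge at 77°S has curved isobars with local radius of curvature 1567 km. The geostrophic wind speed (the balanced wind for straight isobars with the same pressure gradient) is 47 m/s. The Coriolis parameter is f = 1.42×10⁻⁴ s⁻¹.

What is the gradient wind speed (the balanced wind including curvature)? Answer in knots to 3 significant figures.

Around a high, pressure-gradient force acts outward with centrifugal, so Coriolis balances both:
fV = (1/ρ)|∂P/∂n| + V²/R  →  V² − fR·V + fR·V_g = 0
With fR = 1.42×10⁻⁴ × 1567×10³ m = 223 m/s:
V = [fR − √((fR)² − 4 fR V_g)]/2 = [223 − √(223² − 4×223×47)]/2 = 67.4 m/s
Supergeostrophic (V > V_g = 47 m/s), as expected around a high.
Converting: 67.4 m/s × 1.944 = 131 knots

131 knots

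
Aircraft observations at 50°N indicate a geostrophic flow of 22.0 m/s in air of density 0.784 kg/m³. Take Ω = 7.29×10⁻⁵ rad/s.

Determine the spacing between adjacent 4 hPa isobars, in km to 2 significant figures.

210 km

Coriolis parameter at 50°N:
f = 2Ω sin φ = 2 × 7.29×10⁻⁵ × sin 50° = 1.12×10⁻⁴ s⁻¹
Geostrophic balance rearranged: |∂P/∂n| = f ρ V_g
|∂P/∂n| = 1.12×10⁻⁴ × 0.784 × 22.0 = 1.93×10⁻³ Pa/m
Isobar spacing: Δn = ΔP/|∂P/∂n| = 400 Pa / 1.93×10⁻³ Pa/m = 207639 m ≈ 210 km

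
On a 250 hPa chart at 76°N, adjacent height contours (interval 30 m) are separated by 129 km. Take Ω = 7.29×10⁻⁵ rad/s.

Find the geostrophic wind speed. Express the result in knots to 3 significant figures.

31.3 knots

Coriolis parameter at 76°N:
f = 2Ω sin φ = 2 × 7.29×10⁻⁵ × sin 76° = 1.41×10⁻⁴ s⁻¹
Height gradient: |∂Z/∂n| = 30 m / 129000 m = 2.33×10⁻⁴
On a pressure surface, geostrophic balance gives V_g = (g/f)|∂Z/∂n|:
V_g = 9.81 × 2.33×10⁻⁴ / 1.41×10⁻⁴ = 16.1 m/s
Converting: 16.1 m/s × 1.944 = 31.3 knots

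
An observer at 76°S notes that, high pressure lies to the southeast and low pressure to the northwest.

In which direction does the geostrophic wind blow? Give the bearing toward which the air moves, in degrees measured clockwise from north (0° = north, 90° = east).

225°

The pressure-gradient force points toward the northwest (bearing 315°).
Geostrophic balance: in the Southern Hemisphere the Coriolis force deflects motion to the left, so the geostrophic wind blows 90° to the left of the pressure-gradient force (low pressure on the right).
Rotating 315° by 90° counterclockwise gives 225° — the wind blows toward the southwest.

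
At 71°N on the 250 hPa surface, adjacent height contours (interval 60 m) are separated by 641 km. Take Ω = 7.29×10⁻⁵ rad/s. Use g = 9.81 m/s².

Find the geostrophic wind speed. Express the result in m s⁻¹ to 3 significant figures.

Coriolis parameter at 71°N:
f = 2Ω sin φ = 2 × 7.29×10⁻⁵ × sin 71° = 1.38×10⁻⁴ s⁻¹
Height gradient: |∂Z/∂n| = 60 m / 641000 m = 9.36×10⁻⁵
On a pressure surface, geostrophic balance gives V_g = (g/f)|∂Z/∂n|:
V_g = 9.81 × 9.36×10⁻⁵ / 1.38×10⁻⁴ = 6.66 m/s

6.66 m s⁻¹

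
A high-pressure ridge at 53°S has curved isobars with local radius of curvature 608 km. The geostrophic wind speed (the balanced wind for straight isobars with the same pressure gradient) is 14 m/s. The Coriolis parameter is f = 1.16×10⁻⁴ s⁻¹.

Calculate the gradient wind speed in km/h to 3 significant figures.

Around a high, pressure-gradient force acts outward with centrifugal, so Coriolis balances both:
fV = (1/ρ)|∂P/∂n| + V²/R  →  V² − fR·V + fR·V_g = 0
With fR = 1.16×10⁻⁴ × 608×10³ m = 70.5 m/s:
V = [fR − √((fR)² − 4 fR V_g)]/2 = [70.5 − √(70.5² − 4×70.5×14)]/2 = 19.3 m/s
Supergeostrophic (V > V_g = 14 m/s), as expected around a high.
Converting: 19.3 m/s × 3.6 = 69.3 km/h

69.3 km/h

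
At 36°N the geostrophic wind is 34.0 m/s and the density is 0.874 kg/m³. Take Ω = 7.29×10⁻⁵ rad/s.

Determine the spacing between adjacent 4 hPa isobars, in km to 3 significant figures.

157 km

Coriolis parameter at 36°N:
f = 2Ω sin φ = 2 × 7.29×10⁻⁵ × sin 36° = 8.57×10⁻⁵ s⁻¹
Geostrophic balance rearranged: |∂P/∂n| = f ρ V_g
|∂P/∂n| = 8.57×10⁻⁵ × 0.874 × 34.0 = 2.55×10⁻³ Pa/m
Isobar spacing: Δn = ΔP/|∂P/∂n| = 400 Pa / 2.55×10⁻³ Pa/m = 157070 m ≈ 157 km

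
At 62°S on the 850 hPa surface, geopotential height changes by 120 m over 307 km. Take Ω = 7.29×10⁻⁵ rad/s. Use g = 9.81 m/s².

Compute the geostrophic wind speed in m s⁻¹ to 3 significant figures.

29.8 m s⁻¹

Coriolis parameter at 62°S:
f = 2Ω sin φ = 2 × 7.29×10⁻⁵ × sin 62° = 1.29×10⁻⁴ s⁻¹
Height gradient: |∂Z/∂n| = 120 m / 307000 m = 3.91×10⁻⁴
On a pressure surface, geostrophic balance gives V_g = (g/f)|∂Z/∂n|:
V_g = 9.81 × 3.91×10⁻⁴ / 1.29×10⁻⁴ = 29.8 m/s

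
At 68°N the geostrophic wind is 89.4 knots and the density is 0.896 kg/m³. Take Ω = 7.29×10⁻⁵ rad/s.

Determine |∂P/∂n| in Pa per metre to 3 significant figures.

5.57×10⁻³ Pa/m

Coriolis parameter at 68°N:
f = 2Ω sin φ = 2 × 7.29×10⁻⁵ × sin 68° = 1.35×10⁻⁴ s⁻¹
Wind speed in SI: 89.4 knots = 46.0 m/s
Geostrophic balance rearranged: |∂P/∂n| = f ρ V_g
|∂P/∂n| = 1.35×10⁻⁴ × 0.896 × 46.0 = 5.57×10⁻³ Pa/m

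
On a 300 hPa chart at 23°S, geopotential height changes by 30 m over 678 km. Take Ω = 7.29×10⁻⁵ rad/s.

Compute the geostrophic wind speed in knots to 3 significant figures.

14.8 knots

Coriolis parameter at 23°S:
f = 2Ω sin φ = 2 × 7.29×10⁻⁵ × sin 23° = 5.70×10⁻⁵ s⁻¹
Height gradient: |∂Z/∂n| = 30 m / 678000 m = 4.42×10⁻⁵
On a pressure surface, geostrophic balance gives V_g = (g/f)|∂Z/∂n|:
V_g = 9.81 × 4.42×10⁻⁵ / 5.70×10⁻⁵ = 7.62 m/s
Converting: 7.62 m/s × 1.944 = 14.8 knots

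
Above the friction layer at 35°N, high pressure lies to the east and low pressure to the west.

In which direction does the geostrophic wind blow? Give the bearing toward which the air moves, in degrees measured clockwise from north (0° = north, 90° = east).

000°

The pressure-gradient force points toward the west (bearing 270°).
Geostrophic balance: in the Northern Hemisphere the Coriolis force deflects motion to the right, so the geostrophic wind blows 90° to the right of the pressure-gradient force (low pressure on the left).
Rotating 270° by 90° clockwise gives 000° — the wind blows toward the north.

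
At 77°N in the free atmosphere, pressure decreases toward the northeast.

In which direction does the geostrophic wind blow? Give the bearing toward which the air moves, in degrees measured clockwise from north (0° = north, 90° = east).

135°

The pressure-gradient force points toward the northeast (bearing 045°).
Geostrophic balance: in the Northern Hemisphere the Coriolis force deflects motion to the right, so the geostrophic wind blows 90° to the right of the pressure-gradient force (low pressure on the left).
Rotating 045° by 90° clockwise gives 135° — the wind blows toward the southeast.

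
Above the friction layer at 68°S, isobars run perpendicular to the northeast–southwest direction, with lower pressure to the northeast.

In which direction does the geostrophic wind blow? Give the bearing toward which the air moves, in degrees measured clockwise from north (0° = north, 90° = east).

The pressure-gradient force points toward the northeast (bearing 045°).
Geostrophic balance: in the Southern Hemisphere the Coriolis force deflects motion to the left, so the geostrophic wind blows 90° to the left of the pressure-gradient force (low pressure on the right).
Rotating 045° by 90° counterclockwise gives 315° — the wind blows toward the northwest.

315°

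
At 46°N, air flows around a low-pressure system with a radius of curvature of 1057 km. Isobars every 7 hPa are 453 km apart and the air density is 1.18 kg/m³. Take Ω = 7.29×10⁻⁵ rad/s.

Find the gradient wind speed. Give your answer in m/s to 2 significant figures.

11 m/s

Coriolis parameter at 46°N:
f = 2Ω sin φ = 2 × 7.29×10⁻⁵ × sin 46° = 1.05×10⁻⁴ s⁻¹
Pressure gradient: |∂P/∂n| = 700 Pa / 453000 m = 1.55×10⁻³ Pa/m
Geostrophic speed: V_g = |∂P/∂n|/(fρ) = 1.55×10⁻³/(1.05×10⁻⁴ × 1.18) = 12.5 m/s
Around a low, centrifugal force acts outward with Coriolis, so pressure-gradient force balances both:
(1/ρ)|∂P/∂n| = fV + V²/R  →  V² + fR·V − fR·V_g = 0
With fR = 1.05×10⁻⁴ × 1057×10³ m = 111 m/s:
V = [−fR + √((fR)² + 4 fR V_g)]/2 = [−111 + √(111² + 4×111×12.5)]/2 = 11.3 m/s
Subgeostrophic (V < V_g = 12.5 m/s), as expected around a low.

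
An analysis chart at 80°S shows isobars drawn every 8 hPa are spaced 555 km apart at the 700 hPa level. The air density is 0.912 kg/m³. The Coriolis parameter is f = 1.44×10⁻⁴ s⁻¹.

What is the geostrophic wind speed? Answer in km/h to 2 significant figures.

Pressure gradient: |∂P/∂n| = 800 Pa / 555000 m = 1.44×10⁻³ Pa/m
Geostrophic balance (pressure-gradient force = Coriolis force):
V_g = (1/(fρ)) |∂P/∂n| = 1.44×10⁻³ / (1.44×10⁻⁴ × 0.912) = 11.0 m/s
Converting: 11.0 m/s × 3.6 = 40 km/h

40 km/h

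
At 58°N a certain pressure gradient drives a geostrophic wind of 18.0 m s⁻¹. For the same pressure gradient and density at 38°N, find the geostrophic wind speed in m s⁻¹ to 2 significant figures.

25 m s⁻¹

With the same pressure gradient and density, V_g ∝ 1/f ∝ 1/sin φ.
V₂ = V₁ · sin φ₁ / sin φ₂ = 18.0 × sin 58° / sin 38°
V₂ = 18.0 × 0.8480/0.6157 = 25 m s⁻¹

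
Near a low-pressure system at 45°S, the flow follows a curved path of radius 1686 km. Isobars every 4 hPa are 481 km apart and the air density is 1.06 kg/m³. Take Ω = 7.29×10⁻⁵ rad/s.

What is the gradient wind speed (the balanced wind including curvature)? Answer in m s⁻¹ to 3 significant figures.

7.30 m s⁻¹

Coriolis parameter at 45°S:
f = 2Ω sin φ = 2 × 7.29×10⁻⁵ × sin 45° = 1.03×10⁻⁴ s⁻¹
Pressure gradient: |∂P/∂n| = 400 Pa / 481000 m = 8.32×10⁻⁴ Pa/m
Geostrophic speed: V_g = |∂P/∂n|/(fρ) = 8.32×10⁻⁴/(1.03×10⁻⁴ × 1.06) = 7.61 m/s
Around a low, centrifugal force acts outward with Coriolis, so pressure-gradient force balances both:
(1/ρ)|∂P/∂n| = fV + V²/R  →  V² + fR·V − fR·V_g = 0
With fR = 1.03×10⁻⁴ × 1686×10³ m = 174 m/s:
V = [−fR + √((fR)² + 4 fR V_g)]/2 = [−174 + √(174² + 4×174×7.61)]/2 = 7.3 m/s
Subgeostrophic (V < V_g = 7.61 m/s), as expected around a low.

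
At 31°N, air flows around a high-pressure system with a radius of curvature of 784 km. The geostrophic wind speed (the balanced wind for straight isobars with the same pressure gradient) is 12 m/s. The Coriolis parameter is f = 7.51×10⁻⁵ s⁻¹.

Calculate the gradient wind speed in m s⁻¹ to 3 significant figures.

Around a high, pressure-gradient force acts outward with centrifugal, so Coriolis balances both:
fV = (1/ρ)|∂P/∂n| + V²/R  →  V² − fR·V + fR·V_g = 0
With fR = 7.51×10⁻⁵ × 784×10³ m = 58.9 m/s:
V = [fR − √((fR)² − 4 fR V_g)]/2 = [58.9 − √(58.9² − 4×58.9×12)]/2 = 16.8 m/s
Supergeostrophic (V > V_g = 12 m/s), as expected around a high.

16.8 m s⁻¹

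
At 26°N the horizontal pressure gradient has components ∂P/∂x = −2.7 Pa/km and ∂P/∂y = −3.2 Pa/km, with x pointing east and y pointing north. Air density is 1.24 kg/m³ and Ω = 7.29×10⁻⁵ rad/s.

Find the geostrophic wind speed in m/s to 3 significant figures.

Coriolis parameter at 26°N:
f = 2Ω sin φ = 2 × 7.29×10⁻⁵ × sin 26° = 6.39×10⁻⁵ s⁻¹
Component geostrophic relations (x east, y north):
u_g = −(1/(fρ)) ∂P/∂y,  v_g = (1/(fρ)) ∂P/∂x
u_g = −(−3.2×10⁻³)/(6.39×10⁻⁵ × 1.24) = 40.4 m/s;  v_g = (−2.7×10⁻³)/(6.39×10⁻⁵ × 1.24) = −34.1 m/s
|V_g| = √(u_g² + v_g²) = 52.8 m/s

52.8 m/s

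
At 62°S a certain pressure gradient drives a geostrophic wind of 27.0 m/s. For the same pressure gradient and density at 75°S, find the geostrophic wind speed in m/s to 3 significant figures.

24.7 m/s

With the same pressure gradient and density, V_g ∝ 1/f ∝ 1/sin φ.
V₂ = V₁ · sin φ₁ / sin φ₂ = 27.0 × sin 62° / sin 75°
V₂ = 27.0 × 0.8829/0.9659 = 24.7 m/s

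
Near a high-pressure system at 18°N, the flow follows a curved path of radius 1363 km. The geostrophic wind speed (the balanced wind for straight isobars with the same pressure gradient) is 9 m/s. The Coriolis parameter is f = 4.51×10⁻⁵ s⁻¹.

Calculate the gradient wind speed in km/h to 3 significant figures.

39.4 km/h

Around a high, pressure-gradient force acts outward with centrifugal, so Coriolis balances both:
fV = (1/ρ)|∂P/∂n| + V²/R  →  V² − fR·V + fR·V_g = 0
With fR = 4.51×10⁻⁵ × 1363×10³ m = 61.5 m/s:
V = [fR − √((fR)² − 4 fR V_g)]/2 = [61.5 − √(61.5² − 4×61.5×9)]/2 = 11 m/s
Supergeostrophic (V > V_g = 9 m/s), as expected around a high.
Converting: 11 m/s × 3.6 = 39.4 km/h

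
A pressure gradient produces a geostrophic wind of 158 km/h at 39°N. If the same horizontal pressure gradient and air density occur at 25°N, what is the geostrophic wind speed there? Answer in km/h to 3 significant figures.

With the same pressure gradient and density, V_g ∝ 1/f ∝ 1/sin φ.
V₂ = V₁ · sin φ₁ / sin φ₂ = 158 × sin 39° / sin 25°
V₂ = 158 × 0.6293/0.4226 = 235 km/h

235 km/h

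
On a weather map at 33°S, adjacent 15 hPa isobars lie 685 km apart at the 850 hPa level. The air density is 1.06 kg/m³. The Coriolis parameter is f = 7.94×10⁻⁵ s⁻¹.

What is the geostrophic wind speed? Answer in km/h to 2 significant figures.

Pressure gradient: |∂P/∂n| = 1500 Pa / 685000 m = 2.19×10⁻³ Pa/m
Geostrophic balance (pressure-gradient force = Coriolis force):
V_g = (1/(fρ)) |∂P/∂n| = 2.19×10⁻³ / (7.94×10⁻⁵ × 1.06) = 26.0 m/s
Converting: 26.0 m/s × 3.6 = 94 km/h

94 km/h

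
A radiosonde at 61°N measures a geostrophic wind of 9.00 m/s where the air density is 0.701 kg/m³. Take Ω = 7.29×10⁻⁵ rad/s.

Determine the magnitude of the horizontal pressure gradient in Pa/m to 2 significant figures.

8.0×10⁻⁴ Pa/m

Coriolis parameter at 61°N:
f = 2Ω sin φ = 2 × 7.29×10⁻⁵ × sin 61° = 1.28×10⁻⁴ s⁻¹
Geostrophic balance rearranged: |∂P/∂n| = f ρ V_g
|∂P/∂n| = 1.28×10⁻⁴ × 0.701 × 9.00 = 8.05×10⁻⁴ Pa/m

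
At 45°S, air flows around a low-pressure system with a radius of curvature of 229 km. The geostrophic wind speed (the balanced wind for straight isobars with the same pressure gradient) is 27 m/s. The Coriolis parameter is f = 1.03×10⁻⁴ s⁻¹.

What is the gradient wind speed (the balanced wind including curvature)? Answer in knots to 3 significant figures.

Around a low, centrifugal force acts outward with Coriolis, so pressure-gradient force balances both:
(1/ρ)|∂P/∂n| = fV + V²/R  →  V² + fR·V − fR·V_g = 0
With fR = 1.03×10⁻⁴ × 229×10³ m = 23.6 m/s:
V = [−fR + √((fR)² + 4 fR V_g)]/2 = [−23.6 + √(23.6² + 4×23.6×27)]/2 = 16.1 m/s
Subgeostrophic (V < V_g = 27 m/s), as expected around a low.
Converting: 16.1 m/s × 1.944 = 31.2 knots

31.2 knots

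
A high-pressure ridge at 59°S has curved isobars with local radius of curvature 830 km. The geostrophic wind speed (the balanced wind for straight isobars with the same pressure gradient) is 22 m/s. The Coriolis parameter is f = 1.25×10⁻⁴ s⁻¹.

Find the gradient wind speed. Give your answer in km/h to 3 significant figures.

114 km/h

Around a high, pressure-gradient force acts outward with centrifugal, so Coriolis balances both:
fV = (1/ρ)|∂P/∂n| + V²/R  →  V² − fR·V + fR·V_g = 0
With fR = 1.25×10⁻⁴ × 830×10³ m = 104 m/s:
V = [fR − √((fR)² − 4 fR V_g)]/2 = [104 − √(104² − 4×104×22)]/2 = 31.7 m/s
Supergeostrophic (V > V_g = 22 m/s), as expected around a high.
Converting: 31.7 m/s × 3.6 = 114 km/h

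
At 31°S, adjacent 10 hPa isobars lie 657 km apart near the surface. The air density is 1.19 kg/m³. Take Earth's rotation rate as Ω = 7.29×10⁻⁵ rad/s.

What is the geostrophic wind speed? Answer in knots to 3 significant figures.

33.1 knots

Coriolis parameter at 31°S:
f = 2Ω sin φ = 2 × 7.29×10⁻⁵ × sin 31° = 7.51×10⁻⁵ s⁻¹
Pressure gradient: |∂P/∂n| = 1000 Pa / 657000 m = 1.52×10⁻³ Pa/m
Geostrophic balance (pressure-gradient force = Coriolis force):
V_g = (1/(fρ)) |∂P/∂n| = 1.52×10⁻³ / (7.51×10⁻⁵ × 1.19) = 17.0 m/s
Converting: 17.0 m/s × 1.944 = 33.1 knots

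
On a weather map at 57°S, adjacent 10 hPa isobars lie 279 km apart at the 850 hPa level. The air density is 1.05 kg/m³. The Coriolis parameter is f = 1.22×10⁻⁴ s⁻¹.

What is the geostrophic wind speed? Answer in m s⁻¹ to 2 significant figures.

28 m s⁻¹

Pressure gradient: |∂P/∂n| = 1000 Pa / 279000 m = 3.58×10⁻³ Pa/m
Geostrophic balance (pressure-gradient force = Coriolis force):
V_g = (1/(fρ)) |∂P/∂n| = 3.58×10⁻³ / (1.22×10⁻⁴ × 1.05) = 28.0 m/s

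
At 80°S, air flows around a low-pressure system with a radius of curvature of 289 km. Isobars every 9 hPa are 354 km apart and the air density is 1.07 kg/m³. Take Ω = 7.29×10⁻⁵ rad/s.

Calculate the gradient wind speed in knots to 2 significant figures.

Coriolis parameter at 80°S:
f = 2Ω sin φ = 2 × 7.29×10⁻⁵ × sin 80° = 1.44×10⁻⁴ s⁻¹
Pressure gradient: |∂P/∂n| = 900 Pa / 354000 m = 2.54×10⁻³ Pa/m
Geostrophic speed: V_g = |∂P/∂n|/(fρ) = 2.54×10⁻³/(1.44×10⁻⁴ × 1.07) = 16.5 m/s
Around a low, centrifugal force acts outward with Coriolis, so pressure-gradient force balances both:
(1/ρ)|∂P/∂n| = fV + V²/R  →  V² + fR·V − fR·V_g = 0
With fR = 1.44×10⁻⁴ × 289×10³ m = 41.5 m/s:
V = [−fR + √((fR)² + 4 fR V_g)]/2 = [−41.5 + √(41.5² + 4×41.5×16.5)]/2 = 12.7 m/s
Subgeostrophic (V < V_g = 16.5 m/s), as expected around a low.
Converting: 12.7 m/s × 1.944 = 25 knots

25 knots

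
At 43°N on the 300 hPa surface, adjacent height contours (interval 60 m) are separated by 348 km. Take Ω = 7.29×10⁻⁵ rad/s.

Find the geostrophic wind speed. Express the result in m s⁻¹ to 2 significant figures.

17 m s⁻¹

Coriolis parameter at 43°N:
f = 2Ω sin φ = 2 × 7.29×10⁻⁵ × sin 43° = 9.94×10⁻⁵ s⁻¹
Height gradient: |∂Z/∂n| = 60 m / 348000 m = 1.72×10⁻⁴
On a pressure surface, geostrophic balance gives V_g = (g/f)|∂Z/∂n|:
V_g = 9.81 × 1.72×10⁻⁴ / 9.94×10⁻⁵ = 17.0 m/s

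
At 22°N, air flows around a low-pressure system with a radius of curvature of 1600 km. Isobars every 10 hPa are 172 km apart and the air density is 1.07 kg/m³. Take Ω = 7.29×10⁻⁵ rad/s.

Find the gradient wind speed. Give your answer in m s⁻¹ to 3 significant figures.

59.3 m s⁻¹

Coriolis parameter at 22°N:
f = 2Ω sin φ = 2 × 7.29×10⁻⁵ × sin 22° = 5.46×10⁻⁵ s⁻¹
Pressure gradient: |∂P/∂n| = 1000 Pa / 172000 m = 5.81×10⁻³ Pa/m
Geostrophic speed: V_g = |∂P/∂n|/(fρ) = 5.81×10⁻³/(5.46×10⁻⁵ × 1.07) = 99.5 m/s
Around a low, centrifugal force acts outward with Coriolis, so pressure-gradient force balances both:
(1/ρ)|∂P/∂n| = fV + V²/R  →  V² + fR·V − fR·V_g = 0
With fR = 5.46×10⁻⁵ × 1600×10³ m = 87.4 m/s:
V = [−fR + √((fR)² + 4 fR V_g)]/2 = [−87.4 + √(87.4² + 4×87.4×99.5)]/2 = 59.3 m/s
Subgeostrophic (V < V_g = 99.5 m/s), as expected around a low.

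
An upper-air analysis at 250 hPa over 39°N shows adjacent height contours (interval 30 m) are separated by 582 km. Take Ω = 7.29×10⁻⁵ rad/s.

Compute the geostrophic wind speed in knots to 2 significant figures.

11 knots

Coriolis parameter at 39°N:
f = 2Ω sin φ = 2 × 7.29×10⁻⁵ × sin 39° = 9.18×10⁻⁵ s⁻¹
Height gradient: |∂Z/∂n| = 30 m / 582000 m = 5.15×10⁻⁵
On a pressure surface, geostrophic balance gives V_g = (g/f)|∂Z/∂n|:
V_g = 9.81 × 5.15×10⁻⁵ / 9.18×10⁻⁵ = 5.51 m/s
Converting: 5.51 m/s × 1.944 = 11 knots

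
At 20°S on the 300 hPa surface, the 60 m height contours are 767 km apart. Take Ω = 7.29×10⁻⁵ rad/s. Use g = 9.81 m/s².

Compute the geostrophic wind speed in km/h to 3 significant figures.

Coriolis parameter at 20°S:
f = 2Ω sin φ = 2 × 7.29×10⁻⁵ × sin 20° = 4.99×10⁻⁵ s⁻¹
Height gradient: |∂Z/∂n| = 60 m / 767000 m = 7.82×10⁻⁵
On a pressure surface, geostrophic balance gives V_g = (g/f)|∂Z/∂n|:
V_g = 9.81 × 7.82×10⁻⁵ / 4.99×10⁻⁵ = 15.4 m/s
Converting: 15.4 m/s × 3.6 = 55.4 km/h

55.4 km/h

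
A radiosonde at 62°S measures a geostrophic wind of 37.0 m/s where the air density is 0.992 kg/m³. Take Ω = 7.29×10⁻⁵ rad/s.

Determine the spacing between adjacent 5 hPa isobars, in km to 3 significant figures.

Coriolis parameter at 62°S:
f = 2Ω sin φ = 2 × 7.29×10⁻⁵ × sin 62° = 1.29×10⁻⁴ s⁻¹
Geostrophic balance rearranged: |∂P/∂n| = f ρ V_g
|∂P/∂n| = 1.29×10⁻⁴ × 0.992 × 37.0 = 4.73×10⁻³ Pa/m
Isobar spacing: Δn = ΔP/|∂P/∂n| = 500 Pa / 4.73×10⁻³ Pa/m = 105819 m ≈ 106 km

106 km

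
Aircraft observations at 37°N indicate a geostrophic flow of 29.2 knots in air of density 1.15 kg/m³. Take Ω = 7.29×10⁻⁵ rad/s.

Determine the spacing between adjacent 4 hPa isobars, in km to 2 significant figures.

Coriolis parameter at 37°N:
f = 2Ω sin φ = 2 × 7.29×10⁻⁵ × sin 37° = 8.77×10⁻⁵ s⁻¹
Wind speed in SI: 29.2 knots = 15.0 m/s
Geostrophic balance rearranged: |∂P/∂n| = f ρ V_g
|∂P/∂n| = 8.77×10⁻⁵ × 1.15 × 15.0 = 1.52×10⁻³ Pa/m
Isobar spacing: Δn = ΔP/|∂P/∂n| = 400 Pa / 1.52×10⁻³ Pa/m = 263889 m ≈ 260 km

260 km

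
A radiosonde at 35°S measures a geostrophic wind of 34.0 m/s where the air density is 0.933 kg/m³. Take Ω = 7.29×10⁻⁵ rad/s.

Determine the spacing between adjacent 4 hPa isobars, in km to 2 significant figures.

150 km

Coriolis parameter at 35°S:
f = 2Ω sin φ = 2 × 7.29×10⁻⁵ × sin 35° = 8.36×10⁻⁵ s⁻¹
Geostrophic balance rearranged: |∂P/∂n| = f ρ V_g
|∂P/∂n| = 8.36×10⁻⁵ × 0.933 × 34.0 = 2.65×10⁻³ Pa/m
Isobar spacing: Δn = ΔP/|∂P/∂n| = 400 Pa / 2.65×10⁻³ Pa/m = 150782 m ≈ 150 km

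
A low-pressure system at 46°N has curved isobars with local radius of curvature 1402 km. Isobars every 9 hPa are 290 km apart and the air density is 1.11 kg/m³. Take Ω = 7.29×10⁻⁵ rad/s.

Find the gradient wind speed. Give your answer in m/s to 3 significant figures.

Coriolis parameter at 46°N:
f = 2Ω sin φ = 2 × 7.29×10⁻⁵ × sin 46° = 1.05×10⁻⁴ s⁻¹
Pressure gradient: |∂P/∂n| = 900 Pa / 290000 m = 3.10×10⁻³ Pa/m
Geostrophic speed: V_g = |∂P/∂n|/(fρ) = 3.10×10⁻³/(1.05×10⁻⁴ × 1.11) = 26.7 m/s
Around a low, centrifugal force acts outward with Coriolis, so pressure-gradient force balances both:
(1/ρ)|∂P/∂n| = fV + V²/R  →  V² + fR·V − fR·V_g = 0
With fR = 1.05×10⁻⁴ × 1402×10³ m = 147 m/s:
V = [−fR + √((fR)² + 4 fR V_g)]/2 = [−147 + √(147² + 4×147×26.7)]/2 = 23 m/s
Subgeostrophic (V < V_g = 26.7 m/s), as expected around a low.

23.0 m/s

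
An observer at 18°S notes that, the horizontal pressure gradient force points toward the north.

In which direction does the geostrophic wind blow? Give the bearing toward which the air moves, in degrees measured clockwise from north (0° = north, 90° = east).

270°

The pressure-gradient force points toward the north (bearing 000°).
Geostrophic balance: in the Southern Hemisphere the Coriolis force deflects motion to the left, so the geostrophic wind blows 90° to the left of the pressure-gradient force (low pressure on the right).
Rotating 000° by 90° counterclockwise gives 270° — the wind blows toward the west.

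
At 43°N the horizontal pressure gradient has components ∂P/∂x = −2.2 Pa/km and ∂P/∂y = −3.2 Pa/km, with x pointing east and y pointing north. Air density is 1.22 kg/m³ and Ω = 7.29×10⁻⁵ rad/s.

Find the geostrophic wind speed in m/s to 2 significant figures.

32 m/s

Coriolis parameter at 43°N:
f = 2Ω sin φ = 2 × 7.29×10⁻⁵ × sin 43° = 9.94×10⁻⁵ s⁻¹
Component geostrophic relations (x east, y north):
u_g = −(1/(fρ)) ∂P/∂y,  v_g = (1/(fρ)) ∂P/∂x
u_g = −(−3.2×10⁻³)/(9.94×10⁻⁵ × 1.22) = 26.4 m/s;  v_g = (−2.2×10⁻³)/(9.94×10⁻⁵ × 1.22) = −18.1 m/s
|V_g| = √(u_g² + v_g²) = 32.0 m/s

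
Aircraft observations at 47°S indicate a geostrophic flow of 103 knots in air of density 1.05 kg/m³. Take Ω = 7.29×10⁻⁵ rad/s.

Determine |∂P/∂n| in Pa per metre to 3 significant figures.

Coriolis parameter at 47°S:
f = 2Ω sin φ = 2 × 7.29×10⁻⁵ × sin 47° = 1.07×10⁻⁴ s⁻¹
Wind speed in SI: 103 knots = 53.0 m/s
Geostrophic balance rearranged: |∂P/∂n| = f ρ V_g
|∂P/∂n| = 1.07×10⁻⁴ × 1.05 × 53.0 = 5.93×10⁻³ Pa/m

5.93×10⁻³ Pa/m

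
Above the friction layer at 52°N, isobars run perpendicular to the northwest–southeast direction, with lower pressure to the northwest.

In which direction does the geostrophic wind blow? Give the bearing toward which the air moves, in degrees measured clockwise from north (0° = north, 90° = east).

The pressure-gradient force points toward the northwest (bearing 315°).
Geostrophic balance: in the Northern Hemisphere the Coriolis force deflects motion to the right, so the geostrophic wind blows 90° to the right of the pressure-gradient force (low pressure on the left).
Rotating 315° by 90° clockwise gives 045° — the wind blows toward the northeast.

045°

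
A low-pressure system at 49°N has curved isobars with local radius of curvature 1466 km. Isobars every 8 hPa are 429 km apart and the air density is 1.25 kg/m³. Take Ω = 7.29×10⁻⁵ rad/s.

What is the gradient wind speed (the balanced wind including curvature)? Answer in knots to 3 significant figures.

24.4 knots

Coriolis parameter at 49°N:
f = 2Ω sin φ = 2 × 7.29×10⁻⁵ × sin 49° = 1.10×10⁻⁴ s⁻¹
Pressure gradient: |∂P/∂n| = 800 Pa / 429000 m = 1.86×10⁻³ Pa/m
Geostrophic speed: V_g = |∂P/∂n|/(fρ) = 1.86×10⁻³/(1.10×10⁻⁴ × 1.25) = 13.6 m/s
Around a low, centrifugal force acts outward with Coriolis, so pressure-gradient force balances both:
(1/ρ)|∂P/∂n| = fV + V²/R  →  V² + fR·V − fR·V_g = 0
With fR = 1.10×10⁻⁴ × 1466×10³ m = 161 m/s:
V = [−fR + √((fR)² + 4 fR V_g)]/2 = [−161 + √(161² + 4×161×13.6)]/2 = 12.6 m/s
Subgeostrophic (V < V_g = 13.6 m/s), as expected around a low.
Converting: 12.6 m/s × 1.944 = 24.4 knots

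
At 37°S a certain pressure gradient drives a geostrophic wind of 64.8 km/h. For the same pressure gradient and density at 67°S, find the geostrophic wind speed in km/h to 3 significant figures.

42.4 km/h

With the same pressure gradient and density, V_g ∝ 1/f ∝ 1/sin φ.
V₂ = V₁ · sin φ₁ / sin φ₂ = 64.8 × sin 37° / sin 67°
V₂ = 64.8 × 0.6018/0.9205 = 42.4 km/h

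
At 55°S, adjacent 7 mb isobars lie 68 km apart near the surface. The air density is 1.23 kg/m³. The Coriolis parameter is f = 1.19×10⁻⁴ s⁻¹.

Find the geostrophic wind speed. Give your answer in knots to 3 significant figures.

137 knots

Pressure gradient: |∂P/∂n| = 700 Pa / 68000 m = 1.03×10⁻² Pa/m
Geostrophic balance (pressure-gradient force = Coriolis force):
V_g = (1/(fρ)) |∂P/∂n| = 1.03×10⁻² / (1.19×10⁻⁴ × 1.23) = 70.3 m/s
Converting: 70.3 m/s × 1.944 = 137 knots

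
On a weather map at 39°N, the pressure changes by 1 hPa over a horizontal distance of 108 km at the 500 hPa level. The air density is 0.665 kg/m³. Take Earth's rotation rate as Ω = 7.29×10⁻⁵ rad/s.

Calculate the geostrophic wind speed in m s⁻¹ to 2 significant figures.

15 m s⁻¹

Coriolis parameter at 39°N:
f = 2Ω sin φ = 2 × 7.29×10⁻⁵ × sin 39° = 9.18×10⁻⁵ s⁻¹
Pressure gradient: |∂P/∂n| = 100 Pa / 108000 m = 9.26×10⁻⁴ Pa/m
Geostrophic balance (pressure-gradient force = Coriolis force):
V_g = (1/(fρ)) |∂P/∂n| = 9.26×10⁻⁴ / (9.18×10⁻⁵ × 0.665) = 15.2 m/s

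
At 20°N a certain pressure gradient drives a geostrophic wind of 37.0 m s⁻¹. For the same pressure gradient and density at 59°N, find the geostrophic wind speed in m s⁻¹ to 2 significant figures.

With the same pressure gradient and density, V_g ∝ 1/f ∝ 1/sin φ.
V₂ = V₁ · sin φ₁ / sin φ₂ = 37.0 × sin 20° / sin 59°
V₂ = 37.0 × 0.3420/0.8572 = 15 m s⁻¹

15 m s⁻¹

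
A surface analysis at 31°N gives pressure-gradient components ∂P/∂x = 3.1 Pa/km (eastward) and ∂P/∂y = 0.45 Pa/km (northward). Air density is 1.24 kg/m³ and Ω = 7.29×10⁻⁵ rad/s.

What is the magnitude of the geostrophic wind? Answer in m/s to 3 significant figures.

33.6 m/s

Coriolis parameter at 31°N:
f = 2Ω sin φ = 2 × 7.29×10⁻⁵ × sin 31° = 7.51×10⁻⁵ s⁻¹
Component geostrophic relations (x east, y north):
u_g = −(1/(fρ)) ∂P/∂y,  v_g = (1/(fρ)) ∂P/∂x
u_g = −(0.45×10⁻³)/(7.51×10⁻⁵ × 1.24) = −4.83 m/s;  v_g = (3.1×10⁻³)/(7.51×10⁻⁵ × 1.24) = 33.3 m/s
|V_g| = √(u_g² + v_g²) = 33.6 m/s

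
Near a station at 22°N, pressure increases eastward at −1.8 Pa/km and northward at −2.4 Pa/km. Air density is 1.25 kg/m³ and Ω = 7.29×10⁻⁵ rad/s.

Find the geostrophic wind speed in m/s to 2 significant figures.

Coriolis parameter at 22°N:
f = 2Ω sin φ = 2 × 7.29×10⁻⁵ × sin 22° = 5.46×10⁻⁵ s⁻¹
Component geostrophic relations (x east, y north):
u_g = −(1/(fρ)) ∂P/∂y,  v_g = (1/(fρ)) ∂P/∂x
u_g = −(−2.4×10⁻³)/(5.46×10⁻⁵ × 1.25) = 35.2 m/s;  v_g = (−1.8×10⁻³)/(5.46×10⁻⁵ × 1.25) = −26.4 m/s
|V_g| = √(u_g² + v_g²) = 43.9 m/s

44 m/s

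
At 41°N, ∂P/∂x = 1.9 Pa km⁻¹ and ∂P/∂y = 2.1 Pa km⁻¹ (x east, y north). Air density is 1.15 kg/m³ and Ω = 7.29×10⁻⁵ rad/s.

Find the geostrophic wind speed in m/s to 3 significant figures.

25.7 m/s

Coriolis parameter at 41°N:
f = 2Ω sin φ = 2 × 7.29×10⁻⁵ × sin 41° = 9.57×10⁻⁵ s⁻¹
Component geostrophic relations (x east, y north):
u_g = −(1/(fρ)) ∂P/∂y,  v_g = (1/(fρ)) ∂P/∂x
u_g = −(2.1×10⁻³)/(9.57×10⁻⁵ × 1.15) = −19.1 m/s;  v_g = (1.9×10⁻³)/(9.57×10⁻⁵ × 1.15) = 17.3 m/s
|V_g| = √(u_g² + v_g²) = 25.7 m/s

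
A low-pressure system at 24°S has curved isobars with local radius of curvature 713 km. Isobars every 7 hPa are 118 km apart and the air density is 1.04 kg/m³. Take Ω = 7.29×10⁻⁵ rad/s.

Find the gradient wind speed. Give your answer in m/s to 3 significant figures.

46.0 m/s

Coriolis parameter at 24°S:
f = 2Ω sin φ = 2 × 7.29×10⁻⁵ × sin 24° = 5.93×10⁻⁵ s⁻¹
Pressure gradient: |∂P/∂n| = 700 Pa / 118000 m = 5.93×10⁻³ Pa/m
Geostrophic speed: V_g = |∂P/∂n|/(fρ) = 5.93×10⁻³/(5.93×10⁻⁵ × 1.04) = 96.2 m/s
Around a low, centrifugal force acts outward with Coriolis, so pressure-gradient force balances both:
(1/ρ)|∂P/∂n| = fV + V²/R  →  V² + fR·V − fR·V_g = 0
With fR = 5.93×10⁻⁵ × 713×10³ m = 42.3 m/s:
V = [−fR + √((fR)² + 4 fR V_g)]/2 = [−42.3 + √(42.3² + 4×42.3×96.2)]/2 = 46 m/s
Subgeostrophic (V < V_g = 96.2 m/s), as expected around a low.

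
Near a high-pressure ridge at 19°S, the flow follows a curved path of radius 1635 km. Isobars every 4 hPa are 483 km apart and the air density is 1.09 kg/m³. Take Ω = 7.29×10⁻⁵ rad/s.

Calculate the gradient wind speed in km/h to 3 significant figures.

Coriolis parameter at 19°S:
f = 2Ω sin φ = 2 × 7.29×10⁻⁵ × sin 19° = 4.75×10⁻⁵ s⁻¹
Pressure gradient: |∂P/∂n| = 400 Pa / 483000 m = 8.28×10⁻⁴ Pa/m
Geostrophic speed: V_g = |∂P/∂n|/(fρ) = 8.28×10⁻⁴/(4.75×10⁻⁵ × 1.09) = 16.0 m/s
Around a high, pressure-gradient force acts outward with centrifugal, so Coriolis balances both:
fV = (1/ρ)|∂P/∂n| + V²/R  →  V² − fR·V + fR·V_g = 0
With fR = 4.75×10⁻⁵ × 1635×10³ m = 77.6 m/s:
V = [fR − √((fR)² − 4 fR V_g)]/2 = [77.6 − √(77.6² − 4×77.6×16)]/2 = 22.6 m/s
Supergeostrophic (V > V_g = 16 m/s), as expected around a high.
Converting: 22.6 m/s × 3.6 = 81.3 km/h

81.3 km/h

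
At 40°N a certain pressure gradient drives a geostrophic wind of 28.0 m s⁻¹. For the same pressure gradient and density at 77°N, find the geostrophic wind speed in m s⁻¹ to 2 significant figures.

18 m s⁻¹

With the same pressure gradient and density, V_g ∝ 1/f ∝ 1/sin φ.
V₂ = V₁ · sin φ₁ / sin φ₂ = 28.0 × sin 40° / sin 77°
V₂ = 28.0 × 0.6428/0.9744 = 18 m s⁻¹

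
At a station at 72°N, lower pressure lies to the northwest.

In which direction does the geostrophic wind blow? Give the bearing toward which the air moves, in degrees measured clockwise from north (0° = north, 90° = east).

The pressure-gradient force points toward the northwest (bearing 315°).
Geostrophic balance: in the Northern Hemisphere the Coriolis force deflects motion to the right, so the geostrophic wind blows 90° to the right of the pressure-gradient force (low pressure on the left).
Rotating 315° by 90° clockwise gives 045° — the wind blows toward the northeast.

045°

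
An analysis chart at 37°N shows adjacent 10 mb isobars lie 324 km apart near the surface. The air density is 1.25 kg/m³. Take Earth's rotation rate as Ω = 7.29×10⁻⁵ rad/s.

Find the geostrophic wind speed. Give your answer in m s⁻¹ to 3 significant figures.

Coriolis parameter at 37°N:
f = 2Ω sin φ = 2 × 7.29×10⁻⁵ × sin 37° = 8.77×10⁻⁵ s⁻¹
Pressure gradient: |∂P/∂n| = 1000 Pa / 324000 m = 3.09×10⁻³ Pa/m
Geostrophic balance (pressure-gradient force = Coriolis force):
V_g = (1/(fρ)) |∂P/∂n| = 3.09×10⁻³ / (8.77×10⁻⁵ × 1.25) = 28.1 m/s

28.1 m s⁻¹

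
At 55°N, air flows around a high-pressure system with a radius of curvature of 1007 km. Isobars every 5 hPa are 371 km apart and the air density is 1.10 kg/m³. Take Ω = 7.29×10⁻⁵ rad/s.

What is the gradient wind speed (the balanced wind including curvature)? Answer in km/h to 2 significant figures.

Coriolis parameter at 55°N:
f = 2Ω sin φ = 2 × 7.29×10⁻⁵ × sin 55° = 1.19×10⁻⁴ s⁻¹
Pressure gradient: |∂P/∂n| = 500 Pa / 371000 m = 1.35×10⁻³ Pa/m
Geostrophic speed: V_g = |∂P/∂n|/(fρ) = 1.35×10⁻³/(1.19×10⁻⁴ × 1.10) = 10.3 m/s
Around a high, pressure-gradient force acts outward with centrifugal, so Coriolis balances both:
fV = (1/ρ)|∂P/∂n| + V²/R  →  V² − fR·V + fR·V_g = 0
With fR = 1.19×10⁻⁴ × 1007×10³ m = 120 m/s:
V = [fR − √((fR)² − 4 fR V_g)]/2 = [120 − √(120² − 4×120×10.3)]/2 = 11.3 m/s
Supergeostrophic (V > V_g = 10.3 m/s), as expected around a high.
Converting: 11.3 m/s × 3.6 = 41 km/h

41 km/h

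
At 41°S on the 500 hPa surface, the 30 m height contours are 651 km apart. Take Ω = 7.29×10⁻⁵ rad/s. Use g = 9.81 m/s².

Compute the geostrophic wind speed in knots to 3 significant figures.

Coriolis parameter at 41°S:
f = 2Ω sin φ = 2 × 7.29×10⁻⁵ × sin 41° = 9.57×10⁻⁵ s⁻¹
Height gradient: |∂Z/∂n| = 30 m / 651000 m = 4.61×10⁻⁵
On a pressure surface, geostrophic balance gives V_g = (g/f)|∂Z/∂n|:
V_g = 9.81 × 4.61×10⁻⁵ / 9.57×10⁻⁵ = 4.73 m/s
Converting: 4.73 m/s × 1.944 = 9.19 knots

9.19 knots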